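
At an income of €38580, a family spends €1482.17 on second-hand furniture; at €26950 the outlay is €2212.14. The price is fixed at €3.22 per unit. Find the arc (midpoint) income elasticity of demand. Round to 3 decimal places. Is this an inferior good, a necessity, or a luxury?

-1.113 (inferior good)

With a constant price, Q₁ = 1482.17/3.22 = 460.301 and Q₂ = 2212.14/3.22 = 687.000 (equivalently, work directly with expenditure since P cancels).
Midpoint %ΔQ = (2212.14 − 1482.17)/1847.16 = 0.39519; midpoint %ΔI = (26950 − 38580)/32765 = -0.35495.
η = 0.39519 / -0.35495 = -1.113.
η < 0 ⇒ inferior good.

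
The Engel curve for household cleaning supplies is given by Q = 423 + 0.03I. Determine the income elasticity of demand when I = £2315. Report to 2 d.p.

At I = 2315: Q = 492.450.
dQ/dI = 0.03.
η = (dQ/dI)·(I/Q) = 0.03 × (2315/492.450) = 0.14.

0.14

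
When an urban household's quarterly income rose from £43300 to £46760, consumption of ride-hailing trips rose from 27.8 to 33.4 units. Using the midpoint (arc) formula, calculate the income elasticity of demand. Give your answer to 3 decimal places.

ΔQ = 33.4 − 27.8 = 5.6; midpoint Q̄ = (27.8 + 33.4)/2 = 30.6.
ΔI = 46760 − 43300 = 3460; midpoint Ī = (43300 + 46760)/2 = 45030.
η = (ΔQ/Q̄) ÷ (ΔI/Ī) = (5.6/30.6) ÷ (3460/45030) = 2.382.

2.382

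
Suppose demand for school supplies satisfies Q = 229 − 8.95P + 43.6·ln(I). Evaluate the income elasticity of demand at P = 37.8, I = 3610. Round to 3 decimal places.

At P = 37.8, I = 3610: Q = 247.838.
Holding P constant, ∂Q/∂I = 43.6/I = 0.0120776.
η_I = (∂Q/∂I)·(I/Q) = 0.0120776 × (3610/247.838) = 0.176.

0.176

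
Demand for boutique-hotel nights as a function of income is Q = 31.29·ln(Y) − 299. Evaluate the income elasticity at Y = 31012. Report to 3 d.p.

At Y = 31012: Q = 24.605.
dQ/dY = 31.29/Y = 0.00100896 at this income.
η = (dQ/dY)·(Y/Q) = 0.00100896 × (31012/24.605) = 1.272.

1.272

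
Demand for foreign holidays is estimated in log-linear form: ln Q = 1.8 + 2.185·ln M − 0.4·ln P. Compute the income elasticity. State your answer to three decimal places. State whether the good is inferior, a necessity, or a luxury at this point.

In a log-linear demand, the coefficient on ln M is the income elasticity.
So η = 2.185.
η > 1 ⇒ luxury.

2.185 (luxury)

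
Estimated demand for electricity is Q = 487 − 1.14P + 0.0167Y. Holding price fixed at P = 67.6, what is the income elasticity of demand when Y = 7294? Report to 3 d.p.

0.229

At P = 67.6, Y = 7294: Q = 531.746.
Holding P constant, ∂Q/∂Y = 0.0167.
η_Y = (∂Q/∂Y)·(Y/Q) = 0.0167 × (7294/531.746) = 0.229.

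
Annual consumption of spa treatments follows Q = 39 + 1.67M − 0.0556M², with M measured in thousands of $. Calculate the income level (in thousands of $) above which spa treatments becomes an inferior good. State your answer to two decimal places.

15.02

dQ/dM = 1.67 − 0.1112M.
The good is inferior where dQ/dM < 0. Setting dQ/dM = 0 gives M = 1.67 / 0.1112 = 15.02.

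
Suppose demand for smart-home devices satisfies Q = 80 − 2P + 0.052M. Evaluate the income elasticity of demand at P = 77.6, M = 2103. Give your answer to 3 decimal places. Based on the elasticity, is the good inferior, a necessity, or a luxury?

At P = 77.6, M = 2103: Q = 34.156.
Holding P constant, ∂Q/∂M = 0.052.
η_M = (∂Q/∂M)·(M/Q) = 0.052 × (2103/34.156) = 3.202.
Since η > 1, this is a luxury.

3.202 (luxury)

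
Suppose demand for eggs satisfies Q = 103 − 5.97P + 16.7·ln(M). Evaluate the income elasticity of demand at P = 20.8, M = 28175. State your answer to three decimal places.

At P = 20.8, M = 28175: Q = 149.935.
Holding P constant, ∂Q/∂M = 16.7/M = 0.000592724.
η_M = (∂Q/∂M)·(M/Q) = 0.000592724 × (28175/149.935) = 0.111.

0.111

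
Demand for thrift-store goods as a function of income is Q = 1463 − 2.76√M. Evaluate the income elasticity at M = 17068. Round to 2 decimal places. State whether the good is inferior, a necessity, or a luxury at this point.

At M = 17068: Q = 1102.421.
dQ/dM = -2.76/(2√M) = -0.010563 at this income.
η = (dQ/dM)·(M/Q) = -0.010563 × (17068/1102.421) = -0.16.
Since η < 0, the good is an inferior good.

-0.16 (inferior good)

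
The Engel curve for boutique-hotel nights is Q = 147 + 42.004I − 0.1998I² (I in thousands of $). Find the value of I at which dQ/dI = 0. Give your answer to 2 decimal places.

dQ/dI = 42.004 − 0.3996I.
The good is inferior where dQ/dI < 0. Setting dQ/dI = 0 gives I = 42.004 / 0.3996 = 105.12.

105.12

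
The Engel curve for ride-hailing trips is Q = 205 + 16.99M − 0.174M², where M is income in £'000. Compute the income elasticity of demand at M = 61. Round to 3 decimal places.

-0.435

At M = 61: Q = 593.9360.
dQ/dM = 16.99 − 0.348M = -4.23800.
η = (dQ/dM)·(M/Q) = -4.23800 × (61/593.9360) = -0.435.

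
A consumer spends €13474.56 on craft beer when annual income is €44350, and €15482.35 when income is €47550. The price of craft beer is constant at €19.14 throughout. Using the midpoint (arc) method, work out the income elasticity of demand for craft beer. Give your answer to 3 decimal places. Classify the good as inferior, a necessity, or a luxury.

1.991 (luxury)

With a constant price, Q₁ = 13474.56/19.14 = 704.000 and Q₂ = 15482.35/19.14 = 808.900 (equivalently, work directly with expenditure since P cancels).
Midpoint %ΔQ = (15482.35 − 13474.56)/14478.46 = 0.13867; midpoint %ΔI = (47550 − 44350)/45950 = 0.06964.
η = 0.13867 / 0.06964 = 1.991.
η > 1 ⇒ luxury.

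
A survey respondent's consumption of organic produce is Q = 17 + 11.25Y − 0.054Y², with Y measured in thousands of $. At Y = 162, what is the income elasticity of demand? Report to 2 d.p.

-2.40

At Y = 162: Q = 422.3240.
dQ/dY = 11.25 − 0.108Y = -6.24600.
η = (dQ/dY)·(Y/Q) = -6.24600 × (162/422.3240) = -2.40.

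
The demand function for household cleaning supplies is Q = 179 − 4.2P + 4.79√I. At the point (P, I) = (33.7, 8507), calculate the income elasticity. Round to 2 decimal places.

At P = 33.7, I = 8507: Q = 479.258.
Holding P constant, ∂Q/∂I = 4.79/(2√I) = 0.0259667.
η_I = (∂Q/∂I)·(I/Q) = 0.0259667 × (8507/479.258) = 0.46.

0.46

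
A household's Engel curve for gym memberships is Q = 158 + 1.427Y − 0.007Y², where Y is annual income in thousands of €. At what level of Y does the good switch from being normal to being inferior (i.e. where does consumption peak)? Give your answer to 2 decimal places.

101.93

dQ/dY = 1.427 − 0.014Y.
The good is inferior where dQ/dY < 0. Setting dQ/dY = 0 gives Y = 1.427 / 0.014 = 101.93.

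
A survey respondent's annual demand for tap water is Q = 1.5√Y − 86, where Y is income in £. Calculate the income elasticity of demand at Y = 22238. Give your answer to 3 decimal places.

0.812

At Y = 22238: Q = 137.686.
dQ/dY = 1.5/(2√Y) = 0.00502937 at this income.
η = (dQ/dY)·(Y/Q) = 0.00502937 × (22238/137.686) = 0.812.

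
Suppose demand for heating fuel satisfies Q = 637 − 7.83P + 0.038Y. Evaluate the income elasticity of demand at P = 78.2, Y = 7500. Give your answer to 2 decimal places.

0.92

At P = 78.2, Y = 7500: Q = 309.694.
Holding P constant, ∂Q/∂Y = 0.038.
η_Y = (∂Q/∂Y)·(Y/Q) = 0.038 × (7500/309.694) = 0.92.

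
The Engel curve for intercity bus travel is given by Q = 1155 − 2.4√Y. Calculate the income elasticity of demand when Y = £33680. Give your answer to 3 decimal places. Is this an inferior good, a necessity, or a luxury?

At Y = 33680: Q = 714.549.
dQ/dY = -2.4/(2√Y) = -0.00653876 at this income.
η = (dQ/dY)·(Y/Q) = -0.00653876 × (33680/714.549) = -0.308.
Since η < 0, the good is an inferior good.

-0.308 (inferior good)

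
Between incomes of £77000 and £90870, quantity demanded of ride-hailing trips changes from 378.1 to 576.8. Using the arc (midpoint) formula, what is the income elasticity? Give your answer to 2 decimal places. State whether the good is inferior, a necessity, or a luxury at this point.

ΔQ = 576.8 − 378.1 = 198.7; midpoint Q̄ = (378.1 + 576.8)/2 = 477.45.
ΔI = 90870 − 77000 = 13870; midpoint Ī = (77000 + 90870)/2 = 83935.
η = (ΔQ/Q̄) ÷ (ΔI/Ī) = (198.7/477.45) ÷ (13870/83935) = 2.52.
η > 1 ⇒ luxury.

2.52 (luxury)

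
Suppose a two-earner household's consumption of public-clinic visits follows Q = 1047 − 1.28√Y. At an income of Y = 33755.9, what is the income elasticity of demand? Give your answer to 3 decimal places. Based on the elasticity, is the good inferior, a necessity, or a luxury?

-0.145 (inferior good)

At Y = 33755.9: Q = 811.828.
dQ/dY = -1.28/(2√Y) = -0.00348341 at this income.
η = (dQ/dY)·(Y/Q) = -0.00348341 × (33755.9/811.828) = -0.145.
Since η < 0, the good is an inferior good.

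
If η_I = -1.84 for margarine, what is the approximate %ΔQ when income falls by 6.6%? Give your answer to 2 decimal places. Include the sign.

12.14%

%ΔQ ≈ η × %ΔI = -1.84 × (-6.6%) = 12.14%.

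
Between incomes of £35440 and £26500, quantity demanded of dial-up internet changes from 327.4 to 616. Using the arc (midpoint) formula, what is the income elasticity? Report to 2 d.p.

-2.12

ΔQ = 616 − 327.4 = 288.6; midpoint Q̄ = (327.4 + 616)/2 = 471.7.
ΔI = 26500 − 35440 = -8940; midpoint Ī = (35440 + 26500)/2 = 30970.
η = (ΔQ/Q̄) ÷ (ΔI/Ī) = (288.6/471.7) ÷ (-8940/30970) = -2.12.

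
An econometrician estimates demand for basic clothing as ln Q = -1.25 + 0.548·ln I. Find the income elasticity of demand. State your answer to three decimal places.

In a log-linear demand, the coefficient on ln I is the income elasticity.
So η = 0.548.

0.548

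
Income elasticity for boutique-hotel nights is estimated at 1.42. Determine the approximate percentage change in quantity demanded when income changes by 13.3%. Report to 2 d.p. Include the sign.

%ΔQ ≈ η × %ΔI = 1.42 × 13.3% = 18.89%.

18.89%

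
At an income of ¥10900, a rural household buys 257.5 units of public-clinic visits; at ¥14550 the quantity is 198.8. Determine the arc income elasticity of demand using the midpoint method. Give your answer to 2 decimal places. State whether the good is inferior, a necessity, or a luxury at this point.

ΔQ = 198.8 − 257.5 = -58.7; midpoint Q̄ = (257.5 + 198.8)/2 = 228.15.
ΔI = 14550 − 10900 = 3650; midpoint Ī = (10900 + 14550)/2 = 12725.
η = (ΔQ/Q̄) ÷ (ΔI/Ī) = (-58.7/228.15) ÷ (3650/12725) = -0.90.
η < 0 ⇒ inferior good.

-0.90 (inferior good)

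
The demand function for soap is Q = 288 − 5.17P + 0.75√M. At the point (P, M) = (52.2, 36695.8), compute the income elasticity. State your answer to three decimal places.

0.444

At P = 52.2, M = 36695.8: Q = 161.797.
Holding P constant, ∂Q/∂M = 0.75/(2√M) = 0.0019576.
η_M = (∂Q/∂M)·(M/Q) = 0.0019576 × (36695.8/161.797) = 0.444.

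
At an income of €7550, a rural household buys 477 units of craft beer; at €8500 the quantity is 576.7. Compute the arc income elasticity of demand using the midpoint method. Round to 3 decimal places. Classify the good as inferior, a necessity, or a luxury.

ΔQ = 576.7 − 477 = 99.7; midpoint Q̄ = (477 + 576.7)/2 = 526.85.
ΔI = 8500 − 7550 = 950; midpoint Ī = (7550 + 8500)/2 = 8025.
η = (ΔQ/Q̄) ÷ (ΔI/Ī) = (99.7/526.85) ÷ (950/8025) = 1.599.
η > 1 ⇒ luxury.

1.599 (luxury)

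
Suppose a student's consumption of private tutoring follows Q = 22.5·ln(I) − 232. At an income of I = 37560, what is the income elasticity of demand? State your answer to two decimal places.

At I = 37560: Q = 5.008.
dQ/dI = 22.5/I = 0.000599042 at this income.
η = (dQ/dI)·(I/Q) = 0.000599042 × (37560/5.008) = 4.49.

4.49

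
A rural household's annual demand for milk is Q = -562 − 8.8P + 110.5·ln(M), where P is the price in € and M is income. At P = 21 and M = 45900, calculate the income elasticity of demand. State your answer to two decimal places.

0.25

At P = 21, M = 45900: Q = 439.331.
Holding P constant, ∂Q/∂M = 110.5/M = 0.00240741.
η_M = (∂Q/∂M)·(M/Q) = 0.00240741 × (45900/439.331) = 0.25.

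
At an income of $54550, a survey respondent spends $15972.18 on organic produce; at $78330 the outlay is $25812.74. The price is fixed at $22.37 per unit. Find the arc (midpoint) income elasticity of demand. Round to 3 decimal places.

With a constant price, Q₁ = 15972.18/22.37 = 714.000 and Q₂ = 25812.74/22.37 = 1153.900 (equivalently, work directly with expenditure since P cancels).
Midpoint %ΔQ = (25812.74 − 15972.18)/20892.46 = 0.47101; midpoint %ΔI = (78330 − 54550)/66440 = 0.35792.
η = 0.47101 / 0.35792 = 1.316.

1.316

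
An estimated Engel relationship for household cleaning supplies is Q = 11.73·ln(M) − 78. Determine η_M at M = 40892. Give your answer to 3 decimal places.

At M = 40892: Q = 46.557.
dQ/dM = 11.73/M = 0.000286853 at this income.
η = (dQ/dM)·(M/Q) = 0.000286853 × (40892/46.557) = 0.252.

0.252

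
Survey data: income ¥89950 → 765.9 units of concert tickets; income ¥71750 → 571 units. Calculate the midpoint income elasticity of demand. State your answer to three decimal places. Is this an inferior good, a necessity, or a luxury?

1.295 (luxury)

ΔQ = 571 − 765.9 = -194.9; midpoint Q̄ = (765.9 + 571)/2 = 668.45.
ΔI = 71750 − 89950 = -18200; midpoint Ī = (89950 + 71750)/2 = 80850.
η = (ΔQ/Q̄) ÷ (ΔI/Ī) = (-194.9/668.45) ÷ (-18200/80850) = 1.295.
η > 1 ⇒ luxury.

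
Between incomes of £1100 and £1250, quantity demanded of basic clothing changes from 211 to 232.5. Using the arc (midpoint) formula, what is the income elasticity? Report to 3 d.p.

0.759

ΔQ = 232.5 − 211 = 21.5; midpoint Q̄ = (211 + 232.5)/2 = 221.75.
ΔI = 1250 − 1100 = 150; midpoint Ī = (1100 + 1250)/2 = 1175.
η = (ΔQ/Q̄) ÷ (ΔI/Ī) = (21.5/221.75) ÷ (150/1175) = 0.759.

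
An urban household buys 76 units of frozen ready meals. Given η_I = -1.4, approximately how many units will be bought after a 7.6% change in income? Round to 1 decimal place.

67.9

%ΔQ ≈ η × %ΔI = -1.4 × 7.6% = -10.64%.
New Q ≈ 76 × (1 − 0.1064) = 67.9.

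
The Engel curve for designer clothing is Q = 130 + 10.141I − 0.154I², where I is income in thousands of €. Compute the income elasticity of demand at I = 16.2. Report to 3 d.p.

At I = 16.2: Q = 253.8684.
dQ/dI = 10.141 − 0.308I = 5.15140.
η = (dQ/dI)·(I/Q) = 5.15140 × (16.2/253.8684) = 0.329.

0.329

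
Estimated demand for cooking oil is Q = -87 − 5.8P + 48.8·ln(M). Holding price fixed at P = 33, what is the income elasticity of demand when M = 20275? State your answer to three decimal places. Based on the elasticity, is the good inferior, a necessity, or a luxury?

At P = 33, M = 20275: Q = 205.557.
Holding P constant, ∂Q/∂M = 48.8/M = 0.00240691.
η_M = (∂Q/∂M)·(M/Q) = 0.00240691 × (20275/205.557) = 0.237.
Since 0 < η < 1, this is a necessity.

0.237 (necessity)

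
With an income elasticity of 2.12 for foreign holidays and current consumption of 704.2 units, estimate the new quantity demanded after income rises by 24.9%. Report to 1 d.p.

%ΔQ ≈ η × %ΔI = 2.12 × 24.9% = 52.788%.
New Q ≈ 704.2 × (1 + 0.52788) = 1075.9.

1075.9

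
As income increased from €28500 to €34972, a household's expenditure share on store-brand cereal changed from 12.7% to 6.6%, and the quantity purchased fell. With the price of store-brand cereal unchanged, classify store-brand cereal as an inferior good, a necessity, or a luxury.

inferior good

Quantity demanded falls as income rises, so η < 0.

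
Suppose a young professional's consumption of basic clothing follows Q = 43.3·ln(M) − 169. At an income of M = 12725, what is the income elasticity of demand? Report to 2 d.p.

0.18

At M = 12725: Q = 240.242.
dQ/dM = 43.3/M = 0.00340275 at this income.
η = (dQ/dM)·(M/Q) = 0.00340275 × (12725/240.242) = 0.18.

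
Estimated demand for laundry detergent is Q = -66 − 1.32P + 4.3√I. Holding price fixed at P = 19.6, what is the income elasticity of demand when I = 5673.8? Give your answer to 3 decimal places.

At P = 19.6, I = 5673.8: Q = 232.024.
Holding P constant, ∂Q/∂I = 4.3/(2√I) = 0.0285431.
η_I = (∂Q/∂I)·(I/Q) = 0.0285431 × (5673.8/232.024) = 0.698.

0.698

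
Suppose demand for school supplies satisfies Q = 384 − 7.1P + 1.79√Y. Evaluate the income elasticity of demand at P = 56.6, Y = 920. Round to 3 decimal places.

At P = 56.6, Y = 920: Q = 36.433.
Holding P constant, ∂Q/∂Y = 1.79/(2√Y) = 0.0295073.
η_Y = (∂Q/∂Y)·(Y/Q) = 0.0295073 × (920/36.433) = 0.745.

0.745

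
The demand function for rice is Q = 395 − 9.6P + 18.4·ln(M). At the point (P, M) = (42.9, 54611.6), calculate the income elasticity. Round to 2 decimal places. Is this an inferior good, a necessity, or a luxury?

At P = 42.9, M = 54611.6: Q = 183.867.
Holding P constant, ∂Q/∂M = 18.4/M = 0.000336925.
η_M = (∂Q/∂M)·(M/Q) = 0.000336925 × (54611.6/183.867) = 0.10.
Since 0 < η < 1, this is a necessity.

0.10 (necessity)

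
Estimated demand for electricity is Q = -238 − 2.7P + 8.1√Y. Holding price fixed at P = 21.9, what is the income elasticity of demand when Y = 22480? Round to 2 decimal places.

At P = 21.9, Y = 22480: Q = 917.330.
Holding P constant, ∂Q/∂Y = 8.1/(2√Y) = 0.027012.
η_Y = (∂Q/∂Y)·(Y/Q) = 0.027012 × (22480/917.330) = 0.66.

0.66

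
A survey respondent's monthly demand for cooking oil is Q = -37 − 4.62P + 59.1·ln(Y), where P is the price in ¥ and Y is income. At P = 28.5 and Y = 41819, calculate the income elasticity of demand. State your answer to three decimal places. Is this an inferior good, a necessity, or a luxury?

At P = 28.5, Y = 41819: Q = 460.219.
Holding P constant, ∂Q/∂Y = 59.1/Y = 0.00141323.
η_Y = (∂Q/∂Y)·(Y/Q) = 0.00141323 × (41819/460.219) = 0.128.
Since 0 < η < 1, this is a necessity.

0.128 (necessity)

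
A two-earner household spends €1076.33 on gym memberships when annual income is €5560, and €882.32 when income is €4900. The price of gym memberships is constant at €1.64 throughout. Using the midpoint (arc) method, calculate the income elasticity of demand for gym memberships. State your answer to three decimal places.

With a constant price, Q₁ = 1076.33/1.64 = 656.299 and Q₂ = 882.32/1.64 = 538.000 (equivalently, work directly with expenditure since P cancels).
Midpoint %ΔQ = (882.32 − 1076.33)/979.33 = -0.19811; midpoint %ΔI = (4900 − 5560)/5230 = -0.12620.
η = -0.19811 / -0.12620 = 1.570.

1.570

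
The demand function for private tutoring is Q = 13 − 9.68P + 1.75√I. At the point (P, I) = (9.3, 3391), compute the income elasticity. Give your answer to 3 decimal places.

2.048

At P = 9.3, I = 3391: Q = 24.883.
Holding P constant, ∂Q/∂I = 1.75/(2√I) = 0.015026.
η_I = (∂Q/∂I)·(I/Q) = 0.015026 × (3391/24.883) = 2.048.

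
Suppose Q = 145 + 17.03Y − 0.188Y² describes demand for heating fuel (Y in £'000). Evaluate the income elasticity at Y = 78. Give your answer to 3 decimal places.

At Y = 78: Q = 329.5480.
dQ/dY = 17.03 − 0.376Y = -12.29800.
η = (dQ/dY)·(Y/Q) = -12.29800 × (78/329.5480) = -2.911.

-2.911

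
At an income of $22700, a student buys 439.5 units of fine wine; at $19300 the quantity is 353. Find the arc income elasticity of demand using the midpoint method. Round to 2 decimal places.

ΔQ = 353 − 439.5 = -86.5; midpoint Q̄ = (439.5 + 353)/2 = 396.25.
ΔI = 19300 − 22700 = -3400; midpoint Ī = (22700 + 19300)/2 = 21000.
η = (ΔQ/Q̄) ÷ (ΔI/Ī) = (-86.5/396.25) ÷ (-3400/21000) = 1.35.

1.35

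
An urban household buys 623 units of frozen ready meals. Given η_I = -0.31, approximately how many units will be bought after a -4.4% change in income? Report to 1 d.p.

631.5

%ΔQ ≈ η × %ΔI = -0.31 × (-4.4%) = 1.364%.
New Q ≈ 623 × (1 + 0.01364) = 631.5.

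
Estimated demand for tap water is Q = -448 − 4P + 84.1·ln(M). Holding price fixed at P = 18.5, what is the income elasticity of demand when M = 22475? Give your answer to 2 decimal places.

At P = 18.5, M = 22475: Q = 320.695.
Holding P constant, ∂Q/∂M = 84.1/M = 0.00374194.
η_M = (∂Q/∂M)·(M/Q) = 0.00374194 × (22475/320.695) = 0.26.

0.26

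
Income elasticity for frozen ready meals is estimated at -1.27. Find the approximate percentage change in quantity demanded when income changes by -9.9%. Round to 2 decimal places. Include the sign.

%ΔQ ≈ η × %ΔI = -1.27 × (-9.9%) = 12.57%.

12.57%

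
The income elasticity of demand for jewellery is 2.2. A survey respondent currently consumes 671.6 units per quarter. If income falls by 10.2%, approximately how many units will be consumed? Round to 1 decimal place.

%ΔQ ≈ η × %ΔI = 2.2 × (-10.2%) = -22.44%.
New Q ≈ 671.6 × (1 − 0.2244) = 520.9.

520.9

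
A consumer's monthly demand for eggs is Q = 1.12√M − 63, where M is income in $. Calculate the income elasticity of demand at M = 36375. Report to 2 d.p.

0.71

At M = 36375: Q = 150.609.
dQ/dM = 1.12/(2√M) = 0.00293621 at this income.
η = (dQ/dM)·(M/Q) = 0.00293621 × (36375/150.609) = 0.71.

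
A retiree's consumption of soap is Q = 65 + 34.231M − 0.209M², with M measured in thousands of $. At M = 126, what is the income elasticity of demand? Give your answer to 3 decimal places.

At M = 126: Q = 1060.0220.
dQ/dM = 34.231 − 0.418M = -18.43700.
η = (dQ/dM)·(M/Q) = -18.43700 × (126/1060.0220) = -2.192.

-2.192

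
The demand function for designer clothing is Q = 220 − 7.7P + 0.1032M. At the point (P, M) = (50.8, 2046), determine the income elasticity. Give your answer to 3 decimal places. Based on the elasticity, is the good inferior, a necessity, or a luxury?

5.280 (luxury)

At P = 50.8, M = 2046: Q = 39.987.
Holding P constant, ∂Q/∂M = 0.1032.
η_M = (∂Q/∂M)·(M/Q) = 0.1032 × (2046/39.987) = 5.280.
Since η > 1, this is a luxury.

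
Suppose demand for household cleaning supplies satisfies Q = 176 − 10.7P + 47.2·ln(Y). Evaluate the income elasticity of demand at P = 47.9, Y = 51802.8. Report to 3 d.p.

At P = 47.9, Y = 51802.8: Q = 175.835.
Holding P constant, ∂Q/∂Y = 47.2/Y = 0.000911148.
η_Y = (∂Q/∂Y)·(Y/Q) = 0.000911148 × (51802.8/175.835) = 0.268.

0.268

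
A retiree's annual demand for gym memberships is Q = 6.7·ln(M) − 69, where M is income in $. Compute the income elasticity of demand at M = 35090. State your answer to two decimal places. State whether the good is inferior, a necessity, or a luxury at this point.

At M = 35090: Q = 1.120.
dQ/dM = 6.7/M = 0.000190938 at this income.
η = (dQ/dM)·(M/Q) = 0.000190938 × (35090/1.120) = 5.98.
Since η > 1, the good is a luxury.

5.98 (luxury)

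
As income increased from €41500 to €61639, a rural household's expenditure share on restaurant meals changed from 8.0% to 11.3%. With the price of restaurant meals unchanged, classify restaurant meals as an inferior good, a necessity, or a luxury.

The budget share rises as income rises, so η > 1.

luxury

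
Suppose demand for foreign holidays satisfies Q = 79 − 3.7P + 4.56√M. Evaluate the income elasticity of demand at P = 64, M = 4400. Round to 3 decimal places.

1.045

At P = 64, M = 4400: Q = 144.676.
Holding P constant, ∂Q/∂M = 4.56/(2√M) = 0.0343723.
η_M = (∂Q/∂M)·(M/Q) = 0.0343723 × (4400/144.676) = 1.045.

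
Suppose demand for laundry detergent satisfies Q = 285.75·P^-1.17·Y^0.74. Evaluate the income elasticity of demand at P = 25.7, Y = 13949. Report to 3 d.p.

0.740

For a multiplicative demand Q = A·P^α·Y^β, the income elasticity is β everywhere.
Here β = 0.74, so η = 0.740.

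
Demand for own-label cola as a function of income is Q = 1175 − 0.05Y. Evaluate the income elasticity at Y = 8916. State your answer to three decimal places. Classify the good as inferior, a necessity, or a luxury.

-0.611 (inferior good)

At Y = 8916: Q = 729.200.
dQ/dY = −0.05.
η = (dQ/dY)·(Y/Q) = -0.05 × (8916/729.200) = -0.611.
Since η < 0, the good is an inferior good.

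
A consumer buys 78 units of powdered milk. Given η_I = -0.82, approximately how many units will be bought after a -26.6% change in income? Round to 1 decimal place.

95.0

%ΔQ ≈ η × %ΔI = -0.82 × (-26.6%) = 21.812%.
New Q ≈ 78 × (1 + 0.21812) = 95.0.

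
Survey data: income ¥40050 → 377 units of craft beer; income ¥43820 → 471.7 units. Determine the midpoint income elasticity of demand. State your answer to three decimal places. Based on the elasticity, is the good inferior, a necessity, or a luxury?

ΔQ = 471.7 − 377 = 94.7; midpoint Q̄ = (377 + 471.7)/2 = 424.35.
ΔI = 43820 − 40050 = 3770; midpoint Ī = (40050 + 43820)/2 = 41935.
η = (ΔQ/Q̄) ÷ (ΔI/Ī) = (94.7/424.35) ÷ (3770/41935) = 2.482.
η > 1 ⇒ luxury.

2.482 (luxury)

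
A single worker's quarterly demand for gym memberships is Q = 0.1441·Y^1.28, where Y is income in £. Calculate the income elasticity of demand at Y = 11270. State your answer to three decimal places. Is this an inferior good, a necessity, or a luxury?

1.280 (luxury)

For Q = A·Y^β the income elasticity is constant and equal to β.
Here β = 1.28, so η = 1.280.
Since η > 1, the good is a luxury.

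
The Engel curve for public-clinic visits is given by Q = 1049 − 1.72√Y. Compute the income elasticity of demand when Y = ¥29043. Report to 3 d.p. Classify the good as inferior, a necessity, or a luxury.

At Y = 29043: Q = 755.877.
dQ/dY = -1.72/(2√Y) = -0.00504635 at this income.
η = (dQ/dY)·(Y/Q) = -0.00504635 × (29043/755.877) = -0.194.
Since η < 0, the good is an inferior good.

-0.194 (inferior good)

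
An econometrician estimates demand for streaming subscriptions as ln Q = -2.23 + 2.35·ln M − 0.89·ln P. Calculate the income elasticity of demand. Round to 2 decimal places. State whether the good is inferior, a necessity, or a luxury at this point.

2.35 (luxury)

In a log-linear demand, the coefficient on ln M is the income elasticity.
So η = 2.35.
η > 1 ⇒ luxury.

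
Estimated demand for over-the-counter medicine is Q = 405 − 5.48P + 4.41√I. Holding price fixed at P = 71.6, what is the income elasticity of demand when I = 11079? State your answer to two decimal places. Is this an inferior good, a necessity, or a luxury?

At P = 71.6, I = 11079: Q = 476.815.
Holding P constant, ∂Q/∂I = 4.41/(2√I) = 0.0209488.
η_I = (∂Q/∂I)·(I/Q) = 0.0209488 × (11079/476.815) = 0.49.
Since 0 < η < 1, this is a necessity.

0.49 (necessity)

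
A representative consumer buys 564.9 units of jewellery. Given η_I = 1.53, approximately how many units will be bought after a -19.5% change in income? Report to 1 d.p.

%ΔQ ≈ η × %ΔI = 1.53 × (-19.5%) = -29.835%.
New Q ≈ 564.9 × (1 − 0.29835) = 396.4.

396.4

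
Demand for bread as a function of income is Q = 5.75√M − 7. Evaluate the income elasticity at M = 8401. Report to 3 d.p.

0.507

At M = 8401: Q = 520.028.
dQ/dM = 5.75/(2√M) = 0.031367 at this income.
η = (dQ/dM)·(M/Q) = 0.031367 × (8401/520.028) = 0.507.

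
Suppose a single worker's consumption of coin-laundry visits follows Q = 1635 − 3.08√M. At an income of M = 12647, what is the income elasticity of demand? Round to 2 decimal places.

At M = 12647: Q = 1288.627.
dQ/dM = -3.08/(2√M) = -0.0136939 at this income.
η = (dQ/dM)·(M/Q) = -0.0136939 × (12647/1288.627) = -0.13.

-0.13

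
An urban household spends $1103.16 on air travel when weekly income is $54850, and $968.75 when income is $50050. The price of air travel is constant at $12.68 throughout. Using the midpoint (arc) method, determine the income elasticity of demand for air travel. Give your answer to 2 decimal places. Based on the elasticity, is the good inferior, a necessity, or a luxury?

1.42 (luxury)

With a constant price, Q₁ = 1103.16/12.68 = 87.000 and Q₂ = 968.75/12.68 = 76.400 (equivalently, work directly with expenditure since P cancels).
Midpoint %ΔQ = (968.75 − 1103.16)/1035.96 = -0.12975; midpoint %ΔI = (50050 − 54850)/52450 = -0.09152.
η = -0.12975 / -0.09152 = 1.42.
η > 1 ⇒ luxury.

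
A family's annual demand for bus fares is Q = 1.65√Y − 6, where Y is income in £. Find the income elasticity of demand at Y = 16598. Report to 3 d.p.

0.515

At Y = 16598: Q = 206.575.
dQ/dY = 1.65/(2√Y) = 0.00640363 at this income.
η = (dQ/dY)·(Y/Q) = 0.00640363 × (16598/206.575) = 0.515.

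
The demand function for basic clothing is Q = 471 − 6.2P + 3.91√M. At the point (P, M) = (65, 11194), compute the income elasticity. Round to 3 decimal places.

0.429

At P = 65, M = 11194: Q = 481.685.
Holding P constant, ∂Q/∂M = 3.91/(2√M) = 0.018478.
η_M = (∂Q/∂M)·(M/Q) = 0.018478 × (11194/481.685) = 0.429.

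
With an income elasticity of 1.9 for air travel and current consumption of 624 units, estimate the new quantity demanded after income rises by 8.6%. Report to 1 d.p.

726.0

%ΔQ ≈ η × %ΔI = 1.9 × 8.6% = 16.34%.
New Q ≈ 624 × (1 + 0.1634) = 726.0.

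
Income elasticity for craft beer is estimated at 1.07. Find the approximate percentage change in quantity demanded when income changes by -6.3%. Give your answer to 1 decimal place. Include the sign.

%ΔQ ≈ η × %ΔI = 1.07 × (-6.3%) = -6.7%.

-6.7%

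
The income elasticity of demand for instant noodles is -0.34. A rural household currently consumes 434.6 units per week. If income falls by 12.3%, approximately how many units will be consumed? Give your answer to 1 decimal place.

452.8

%ΔQ ≈ η × %ΔI = -0.34 × (-12.3%) = 4.182%.
New Q ≈ 434.6 × (1 + 0.04182) = 452.8.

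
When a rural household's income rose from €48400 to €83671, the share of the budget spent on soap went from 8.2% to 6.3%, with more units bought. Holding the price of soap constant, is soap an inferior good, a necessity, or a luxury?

Quantity rises but the budget share falls as income rises, so 0 < η < 1.

necessity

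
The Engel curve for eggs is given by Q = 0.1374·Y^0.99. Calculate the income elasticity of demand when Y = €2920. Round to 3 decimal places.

0.990

For Q = A·Y^β the income elasticity is constant and equal to β.
Here β = 0.99, so η = 0.990.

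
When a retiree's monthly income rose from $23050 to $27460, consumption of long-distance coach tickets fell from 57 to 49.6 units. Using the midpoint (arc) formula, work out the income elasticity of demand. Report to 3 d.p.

-0.795

ΔQ = 49.6 − 57 = -7.4; midpoint Q̄ = (57 + 49.6)/2 = 53.3.
ΔI = 27460 − 23050 = 4410; midpoint Ī = (23050 + 27460)/2 = 25255.
η = (ΔQ/Q̄) ÷ (ΔI/Ī) = (-7.4/53.3) ÷ (4410/25255) = -0.795.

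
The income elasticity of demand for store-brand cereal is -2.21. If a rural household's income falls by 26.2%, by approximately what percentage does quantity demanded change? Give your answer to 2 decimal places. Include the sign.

%ΔQ ≈ η × %ΔI = -2.21 × (-26.2%) = 57.90%.

57.90%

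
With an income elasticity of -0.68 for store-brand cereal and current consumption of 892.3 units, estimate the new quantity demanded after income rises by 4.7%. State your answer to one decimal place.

%ΔQ ≈ η × %ΔI = -0.68 × 4.7% = -3.196%.
New Q ≈ 892.3 × (1 − 0.03196) = 863.8.

863.8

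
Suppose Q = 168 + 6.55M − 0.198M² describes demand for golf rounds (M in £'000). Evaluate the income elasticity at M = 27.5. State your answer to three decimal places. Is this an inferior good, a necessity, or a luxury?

-0.602 (inferior good)

At M = 27.5: Q = 198.3875.
dQ/dM = 6.55 − 0.396M = -4.34000.
η = (dQ/dM)·(M/Q) = -4.34000 × (27.5/198.3875) = -0.602.
η < 0 ⇒ inferior good.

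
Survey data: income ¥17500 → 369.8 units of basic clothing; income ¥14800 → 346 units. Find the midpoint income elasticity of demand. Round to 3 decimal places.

ΔQ = 346 − 369.8 = -23.8; midpoint Q̄ = (369.8 + 346)/2 = 357.9.
ΔI = 14800 − 17500 = -2700; midpoint Ī = (17500 + 14800)/2 = 16150.
η = (ΔQ/Q̄) ÷ (ΔI/Ī) = (-23.8/357.9) ÷ (-2700/16150) = 0.398.

0.398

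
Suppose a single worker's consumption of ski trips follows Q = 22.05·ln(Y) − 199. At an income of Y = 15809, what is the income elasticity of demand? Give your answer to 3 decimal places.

At Y = 15809: Q = 14.187.
dQ/dY = 22.05/Y = 0.00139478 at this income.
η = (dQ/dY)·(Y/Q) = 0.00139478 × (15809/14.187) = 1.554.

1.554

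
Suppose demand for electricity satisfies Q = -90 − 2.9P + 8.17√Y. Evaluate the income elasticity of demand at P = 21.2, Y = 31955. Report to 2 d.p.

At P = 21.2, Y = 31955: Q = 1308.986.
Holding P constant, ∂Q/∂Y = 8.17/(2√Y) = 0.0228519.
η_Y = (∂Q/∂Y)·(Y/Q) = 0.0228519 × (31955/1308.986) = 0.56.

0.56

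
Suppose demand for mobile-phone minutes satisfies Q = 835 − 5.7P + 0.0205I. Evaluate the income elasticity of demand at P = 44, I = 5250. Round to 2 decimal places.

0.16

At P = 44, I = 5250: Q = 691.825.
Holding P constant, ∂Q/∂I = 0.0205.
η_I = (∂Q/∂I)·(I/Q) = 0.0205 × (5250/691.825) = 0.16.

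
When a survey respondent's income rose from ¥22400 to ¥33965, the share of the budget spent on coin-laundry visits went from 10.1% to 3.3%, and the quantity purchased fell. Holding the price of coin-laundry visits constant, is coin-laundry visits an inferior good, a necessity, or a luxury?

inferior good

Quantity demanded falls as income rises, so η < 0.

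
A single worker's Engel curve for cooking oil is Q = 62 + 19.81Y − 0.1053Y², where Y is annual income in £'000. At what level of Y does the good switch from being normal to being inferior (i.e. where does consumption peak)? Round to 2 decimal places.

94.06

dQ/dY = 19.81 − 0.2106Y.
The good is inferior where dQ/dY < 0. Setting dQ/dY = 0 gives Y = 19.81 / 0.2106 = 94.06.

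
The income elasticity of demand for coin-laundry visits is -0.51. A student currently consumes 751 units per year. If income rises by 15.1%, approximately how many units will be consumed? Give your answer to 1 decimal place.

693.2

%ΔQ ≈ η × %ΔI = -0.51 × 15.1% = -7.701%.
New Q ≈ 751 × (1 − 0.07701) = 693.2.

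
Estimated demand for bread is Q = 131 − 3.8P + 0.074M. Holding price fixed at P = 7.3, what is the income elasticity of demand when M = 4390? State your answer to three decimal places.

0.759

At P = 7.3, M = 4390: Q = 428.120.
Holding P constant, ∂Q/∂M = 0.074.
η_M = (∂Q/∂M)·(M/Q) = 0.074 × (4390/428.120) = 0.759.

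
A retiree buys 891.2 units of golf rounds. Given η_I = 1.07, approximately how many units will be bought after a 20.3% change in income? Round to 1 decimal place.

%ΔQ ≈ η × %ΔI = 1.07 × 20.3% = 21.721%.
New Q ≈ 891.2 × (1 + 0.21721) = 1084.8.

1084.8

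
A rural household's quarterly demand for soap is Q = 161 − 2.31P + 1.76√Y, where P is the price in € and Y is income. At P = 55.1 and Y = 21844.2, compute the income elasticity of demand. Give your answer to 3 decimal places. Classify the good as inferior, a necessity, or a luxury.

0.443 (necessity)

At P = 55.1, Y = 21844.2: Q = 293.843.
Holding P constant, ∂Q/∂Y = 1.76/(2√Y) = 0.00595408.
η_Y = (∂Q/∂Y)·(Y/Q) = 0.00595408 × (21844.2/293.843) = 0.443.
Since 0 < η < 1, this is a necessity.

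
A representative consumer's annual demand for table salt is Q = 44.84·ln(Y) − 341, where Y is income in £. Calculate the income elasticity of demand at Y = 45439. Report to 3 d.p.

At Y = 45439: Q = 139.870.
dQ/dY = 44.84/Y = 0.000986817 at this income.
η = (dQ/dY)·(Y/Q) = 0.000986817 × (45439/139.870) = 0.321.

0.321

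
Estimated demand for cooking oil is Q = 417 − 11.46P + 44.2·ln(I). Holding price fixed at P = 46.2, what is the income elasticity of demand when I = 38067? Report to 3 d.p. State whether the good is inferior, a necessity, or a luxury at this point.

0.125 (necessity)

At P = 46.2, I = 38067: Q = 353.730.
Holding P constant, ∂Q/∂I = 44.2/I = 0.00116111.
η_I = (∂Q/∂I)·(I/Q) = 0.00116111 × (38067/353.730) = 0.125.
Since 0 < η < 1, this is a necessity.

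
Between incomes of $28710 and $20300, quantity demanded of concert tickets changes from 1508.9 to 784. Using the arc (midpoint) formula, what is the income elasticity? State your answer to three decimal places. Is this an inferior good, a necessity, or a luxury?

ΔQ = 784 − 1508.9 = -724.9; midpoint Q̄ = (1508.9 + 784)/2 = 1146.45.
ΔI = 20300 − 28710 = -8410; midpoint Ī = (28710 + 20300)/2 = 24505.
η = (ΔQ/Q̄) ÷ (ΔI/Ī) = (-724.9/1146.45) ÷ (-8410/24505) = 1.842.
η > 1 ⇒ luxury.

1.842 (luxury)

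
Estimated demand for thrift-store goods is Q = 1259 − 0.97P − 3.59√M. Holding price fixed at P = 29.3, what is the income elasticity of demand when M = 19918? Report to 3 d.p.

-0.350

At P = 29.3, M = 19918: Q = 723.918.
Holding P constant, ∂Q/∂M = -3.59/(2√M) = -0.0127187.
η_M = (∂Q/∂M)·(M/Q) = -0.0127187 × (19918/723.918) = -0.350.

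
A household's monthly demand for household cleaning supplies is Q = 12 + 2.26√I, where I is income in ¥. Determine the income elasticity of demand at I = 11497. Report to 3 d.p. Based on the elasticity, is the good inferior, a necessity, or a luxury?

0.476 (necessity)

At I = 11497: Q = 254.326.
dQ/dI = 2.26/(2√I) = 0.0105387 at this income.
η = (dQ/dI)·(I/Q) = 0.0105387 × (11497/254.326) = 0.476.
Since 0 < η < 1, the good is a necessity.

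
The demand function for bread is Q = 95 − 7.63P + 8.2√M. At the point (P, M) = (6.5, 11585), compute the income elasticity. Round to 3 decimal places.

0.476

At P = 6.5, M = 11585: Q = 928.001.
Holding P constant, ∂Q/∂M = 8.2/(2√M) = 0.0380922.
η_M = (∂Q/∂M)·(M/Q) = 0.0380922 × (11585/928.001) = 0.476.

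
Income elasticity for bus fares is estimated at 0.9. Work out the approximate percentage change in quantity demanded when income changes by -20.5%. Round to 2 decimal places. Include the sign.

%ΔQ ≈ η × %ΔI = 0.9 × (-20.5%) = -18.45%.

-18.45%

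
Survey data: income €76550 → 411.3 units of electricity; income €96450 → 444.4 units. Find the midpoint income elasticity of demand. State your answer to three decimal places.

0.336

ΔQ = 444.4 − 411.3 = 33.1; midpoint Q̄ = (411.3 + 444.4)/2 = 427.85.
ΔI = 96450 − 76550 = 19900; midpoint Ī = (76550 + 96450)/2 = 86500.
η = (ΔQ/Q̄) ÷ (ΔI/Ī) = (33.1/427.85) ÷ (19900/86500) = 0.336.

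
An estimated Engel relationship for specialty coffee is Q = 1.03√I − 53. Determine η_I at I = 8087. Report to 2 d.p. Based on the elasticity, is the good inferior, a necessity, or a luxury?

At I = 8087: Q = 39.626.
dQ/dI = 1.03/(2√I) = 0.00572682 at this income.
η = (dQ/dI)·(I/Q) = 0.00572682 × (8087/39.626) = 1.17.
Since η > 1, the good is a luxury.

1.17 (luxury)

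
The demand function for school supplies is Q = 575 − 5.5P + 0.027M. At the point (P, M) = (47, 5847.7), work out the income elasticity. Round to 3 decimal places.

0.333

At P = 47, M = 5847.7: Q = 474.388.
Holding P constant, ∂Q/∂M = 0.027.
η_M = (∂Q/∂M)·(M/Q) = 0.027 × (5847.7/474.388) = 0.333.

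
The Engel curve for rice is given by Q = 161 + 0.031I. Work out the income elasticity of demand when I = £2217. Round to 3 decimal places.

At I = 2217: Q = 229.727.
dQ/dI = 0.031.
η = (dQ/dI)·(I/Q) = 0.031 × (2217/229.727) = 0.299.

0.299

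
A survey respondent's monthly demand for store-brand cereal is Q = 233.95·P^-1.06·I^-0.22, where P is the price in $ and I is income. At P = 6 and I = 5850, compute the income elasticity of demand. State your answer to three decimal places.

For a multiplicative demand Q = A·P^α·I^β, the income elasticity is β everywhere.
Here β = -0.22, so η = -0.220.

-0.220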